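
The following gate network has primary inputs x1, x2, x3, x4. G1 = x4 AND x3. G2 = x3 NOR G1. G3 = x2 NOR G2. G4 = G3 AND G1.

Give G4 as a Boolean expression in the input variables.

(x2 NOR (x3 NOR (x4 AND x3))) AND (x4 AND x3)

G1 = x4 AND x3
G2 = x3 NOR G1 = x3 NOR (x4 AND x3)
G3 = x2 NOR G2 = x2 NOR (x3 NOR (x4 AND x3))
G4 = G3 AND G1 = (x2 NOR (x3 NOR (x4 AND x3))) AND (x4 AND x3)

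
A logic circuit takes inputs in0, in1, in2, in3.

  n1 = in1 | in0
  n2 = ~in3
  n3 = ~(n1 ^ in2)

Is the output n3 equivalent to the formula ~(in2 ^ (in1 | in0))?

Yes

n1 = in1 | in0
n3 = ~(n1 ^ in2) = ~((in1 | in0) ^ in2)
At in0=0, in1=0, in2=1, in3=0: circuit gives 0, formula gives 0.
At in0=0, in1=0, in2=0, in3=0: circuit gives 1, formula gives 1.
Agrees on all 16 inputs.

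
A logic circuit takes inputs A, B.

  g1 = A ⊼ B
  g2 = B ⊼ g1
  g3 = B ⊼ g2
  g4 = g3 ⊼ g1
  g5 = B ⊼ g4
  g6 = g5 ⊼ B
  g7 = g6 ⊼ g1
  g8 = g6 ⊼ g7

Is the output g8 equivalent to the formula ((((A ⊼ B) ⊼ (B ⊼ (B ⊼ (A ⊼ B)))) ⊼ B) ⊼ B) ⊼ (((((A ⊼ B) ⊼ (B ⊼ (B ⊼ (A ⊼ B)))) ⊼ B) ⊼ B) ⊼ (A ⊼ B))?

Yes

g1 = A ⊼ B
g2 = B ⊼ g1 = B ⊼ (A ⊼ B)
g3 = B ⊼ g2 = B ⊼ (B ⊼ (A ⊼ B))
g4 = g3 ⊼ g1 = (B ⊼ (B ⊼ (A ⊼ B))) ⊼ (A ⊼ B)
g5 = B ⊼ g4 = B ⊼ ((B ⊼ (B ⊼ (A ⊼ B))) ⊼ (A ⊼ B))
g6 = g5 ⊼ B = (B ⊼ ((B ⊼ (B ⊼ (A ⊼ B))) ⊼ (A ⊼ B))) ⊼ B
g7 = g6 ⊼ g1 = ((B ⊼ ((B ⊼ (B ⊼ (A ⊼ B))) ⊼ (A ⊼ B))) ⊼ B) ⊼ (A ⊼ B)
g8 = g6 ⊼ g7 = ((B ⊼ ((B ⊼ (B ⊼ (A ⊼ B))) ⊼ (A ⊼ B))) ⊼ B) ⊼ (((B ⊼ ((B ⊼ (B ⊼ (A ⊼ B))) ⊼ (A ⊼ B))) ⊼ B) ⊼ (A ⊼ B))
At A=1, B=1: circuit gives 0, formula gives 0.
At A=0, B=0: circuit gives 1, formula gives 1.
Agrees on all 4 inputs.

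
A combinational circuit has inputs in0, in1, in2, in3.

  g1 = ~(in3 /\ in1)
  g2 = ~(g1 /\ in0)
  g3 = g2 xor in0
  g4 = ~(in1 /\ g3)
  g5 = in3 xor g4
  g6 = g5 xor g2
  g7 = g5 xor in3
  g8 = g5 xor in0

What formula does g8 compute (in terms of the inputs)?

g1 = ~(in3 /\ in1)
g2 = ~(g1 /\ in0) = ~((~(in3 /\ in1)) /\ in0)
g3 = g2 xor in0 = (~((~(in3 /\ in1)) /\ in0)) xor in0
g4 = ~(in1 /\ g3) = ~(in1 /\ ((~((~(in3 /\ in1)) /\ in0)) xor in0))
g5 = in3 xor g4 = in3 xor (~(in1 /\ ((~((~(in3 /\ in1)) /\ in0)) xor in0)))
g8 = g5 xor in0 = (in3 xor (~(in1 /\ ((~((~(in3 /\ in1)) /\ in0)) xor in0)))) xor in0

(in3 xor (~(in1 /\ ((~((~(in3 /\ in1)) /\ in0)) xor in0)))) xor in0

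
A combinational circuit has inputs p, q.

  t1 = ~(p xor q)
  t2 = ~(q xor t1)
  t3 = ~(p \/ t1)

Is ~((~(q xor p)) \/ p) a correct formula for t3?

t1 = ~(p xor q)
t3 = ~(p \/ t1) = ~(p \/ (~(p xor q)))
At p=0, q=0: circuit gives 0, formula gives 0.
At p=0, q=1: circuit gives 1, formula gives 1.
Agrees on all 4 inputs.

Yes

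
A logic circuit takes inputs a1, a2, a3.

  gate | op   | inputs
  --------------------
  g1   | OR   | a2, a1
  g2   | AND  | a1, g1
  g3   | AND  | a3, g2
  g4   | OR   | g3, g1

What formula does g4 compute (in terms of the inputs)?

g1 = a2 OR a1
g2 = a1 AND g1 = a1 AND (a2 OR a1)
g3 = a3 AND g2 = a3 AND (a1 AND (a2 OR a1))
g4 = g3 OR g1 = (a3 AND (a1 AND (a2 OR a1))) OR (a2 OR a1)

(a3 AND (a1 AND (a2 OR a1))) OR (a2 OR a1)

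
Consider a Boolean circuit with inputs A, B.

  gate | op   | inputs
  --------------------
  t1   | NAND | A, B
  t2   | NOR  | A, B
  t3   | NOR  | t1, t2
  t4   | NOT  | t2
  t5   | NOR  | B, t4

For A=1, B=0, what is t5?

t2 = 1 NOR 0 = 0
t4 = NOT 0 = 1
t5 = 0 NOR 1 = 0

0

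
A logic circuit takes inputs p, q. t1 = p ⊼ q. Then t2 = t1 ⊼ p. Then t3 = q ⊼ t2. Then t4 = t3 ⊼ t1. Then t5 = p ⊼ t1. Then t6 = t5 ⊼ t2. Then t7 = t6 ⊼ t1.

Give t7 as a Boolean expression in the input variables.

t1 = p ⊼ q
t2 = t1 ⊼ p = (p ⊼ q) ⊼ p
t5 = p ⊼ t1 = p ⊼ (p ⊼ q)
t6 = t5 ⊼ t2 = (p ⊼ (p ⊼ q)) ⊼ ((p ⊼ q) ⊼ p)
t7 = t6 ⊼ t1 = ((p ⊼ (p ⊼ q)) ⊼ ((p ⊼ q) ⊼ p)) ⊼ (p ⊼ q)

((p ⊼ (p ⊼ q)) ⊼ ((p ⊼ q) ⊼ p)) ⊼ (p ⊼ q)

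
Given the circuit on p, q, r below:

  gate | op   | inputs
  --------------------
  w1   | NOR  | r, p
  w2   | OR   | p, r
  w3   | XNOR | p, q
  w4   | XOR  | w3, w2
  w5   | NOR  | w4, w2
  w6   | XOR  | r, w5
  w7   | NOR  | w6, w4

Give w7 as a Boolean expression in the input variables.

(r XOR (((p XNOR q) XOR (p OR r)) NOR (p OR r))) NOR ((p XNOR q) XOR (p OR r))

w2 = p OR r
w3 = p XNOR q
w4 = w3 XOR w2 = (p XNOR q) XOR (p OR r)
w5 = w4 NOR w2 = ((p XNOR q) XOR (p OR r)) NOR (p OR r)
w6 = r XOR w5 = r XOR (((p XNOR q) XOR (p OR r)) NOR (p OR r))
w7 = w6 NOR w4 = (r XOR (((p XNOR q) XOR (p OR r)) NOR (p OR r))) NOR ((p XNOR q) XOR (p OR r))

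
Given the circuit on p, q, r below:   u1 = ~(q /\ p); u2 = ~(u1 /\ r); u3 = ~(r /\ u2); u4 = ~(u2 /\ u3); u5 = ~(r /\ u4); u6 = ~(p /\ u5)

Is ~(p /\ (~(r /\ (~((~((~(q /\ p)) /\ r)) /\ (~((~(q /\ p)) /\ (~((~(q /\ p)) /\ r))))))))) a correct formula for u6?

No

u1 = ~(q /\ p)
u2 = ~(u1 /\ r) = ~((~(q /\ p)) /\ r)
u3 = ~(r /\ u2) = ~(r /\ (~((~(q /\ p)) /\ r)))
u4 = ~(u2 /\ u3) = ~((~((~(q /\ p)) /\ r)) /\ (~(r /\ (~((~(q /\ p)) /\ r)))))
u5 = ~(r /\ u4) = ~(r /\ (~((~((~(q /\ p)) /\ r)) /\ (~(r /\ (~((~(q /\ p)) /\ r)))))))
u6 = ~(p /\ u5) = ~(p /\ (~(r /\ (~((~((~(q /\ p)) /\ r)) /\ (~(r /\ (~((~(q /\ p)) /\ r)))))))))
At p=1, q=1, r=1: circuit gives 1, formula gives 0.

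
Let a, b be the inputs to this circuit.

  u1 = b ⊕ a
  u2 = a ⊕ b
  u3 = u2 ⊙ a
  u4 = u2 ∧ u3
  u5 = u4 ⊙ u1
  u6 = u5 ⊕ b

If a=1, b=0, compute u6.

u1 = 0 ⊕ 1 = 1
u2 = 1 ⊕ 0 = 1
u3 = 1 ⊙ 1 = 1
u4 = 1 ∧ 1 = 1
u5 = 1 ⊙ 1 = 1
u6 = 1 ⊕ 0 = 1

1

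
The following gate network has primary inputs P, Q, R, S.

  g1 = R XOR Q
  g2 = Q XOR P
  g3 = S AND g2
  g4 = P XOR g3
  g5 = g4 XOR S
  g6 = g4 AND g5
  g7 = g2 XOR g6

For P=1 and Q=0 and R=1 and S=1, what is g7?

1

g2 = 0 XOR 1 = 1
g3 = 1 AND 1 = 1
g4 = 1 XOR 1 = 0
g5 = 0 XOR 1 = 1
g6 = 0 AND 1 = 0
g7 = 1 XOR 0 = 1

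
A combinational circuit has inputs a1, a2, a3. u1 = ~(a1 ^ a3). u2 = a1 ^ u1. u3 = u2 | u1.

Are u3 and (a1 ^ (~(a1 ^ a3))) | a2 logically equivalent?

No

u1 = ~(a1 ^ a3)
u2 = a1 ^ u1 = a1 ^ (~(a1 ^ a3))
u3 = u2 | u1 = (a1 ^ (~(a1 ^ a3))) | (~(a1 ^ a3))
At a1=0, a2=1, a3=1: circuit gives 0, formula gives 1.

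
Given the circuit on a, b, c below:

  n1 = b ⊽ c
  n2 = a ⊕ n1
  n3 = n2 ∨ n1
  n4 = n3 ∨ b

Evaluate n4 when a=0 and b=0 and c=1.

0

n1 = 0 ⊽ 1 = 0
n2 = 0 ⊕ 0 = 0
n3 = 0 ∨ 0 = 0
n4 = 0 ∨ 0 = 0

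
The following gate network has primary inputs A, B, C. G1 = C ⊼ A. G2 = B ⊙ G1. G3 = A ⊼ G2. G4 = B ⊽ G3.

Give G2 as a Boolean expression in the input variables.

G1 = C ⊼ A
G2 = B ⊙ G1 = B ⊙ (C ⊼ A)

B ⊙ (C ⊼ A)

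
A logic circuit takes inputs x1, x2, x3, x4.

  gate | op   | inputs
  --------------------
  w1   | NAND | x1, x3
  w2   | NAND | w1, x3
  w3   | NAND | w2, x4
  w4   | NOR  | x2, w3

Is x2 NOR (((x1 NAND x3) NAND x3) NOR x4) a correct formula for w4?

w1 = x1 NAND x3
w2 = w1 NAND x3 = (x1 NAND x3) NAND x3
w3 = w2 NAND x4 = ((x1 NAND x3) NAND x3) NAND x4
w4 = x2 NOR w3 = x2 NOR (((x1 NAND x3) NAND x3) NAND x4)
At x1=0, x2=0, x3=0, x4=0: circuit gives 0, formula gives 1.

No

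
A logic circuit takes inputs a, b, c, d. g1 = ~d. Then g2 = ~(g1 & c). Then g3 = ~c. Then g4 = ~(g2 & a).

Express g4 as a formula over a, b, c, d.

g1 = ~d
g2 = ~(g1 & c) = ~(~d & c)
g4 = ~(g2 & a) = ~((~(~d & c)) & a)

~((~(~d & c)) & a)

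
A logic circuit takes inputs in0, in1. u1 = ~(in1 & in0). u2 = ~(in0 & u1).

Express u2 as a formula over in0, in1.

~(in0 & (~(in1 & in0)))

u1 = ~(in1 & in0)
u2 = ~(in0 & u1) = ~(in0 & (~(in1 & in0)))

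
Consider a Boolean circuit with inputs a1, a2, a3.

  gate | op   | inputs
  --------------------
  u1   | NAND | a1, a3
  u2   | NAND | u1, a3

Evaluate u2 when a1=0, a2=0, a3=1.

0

u1 = 0 NAND 1 = 1
u2 = 1 NAND 1 = 0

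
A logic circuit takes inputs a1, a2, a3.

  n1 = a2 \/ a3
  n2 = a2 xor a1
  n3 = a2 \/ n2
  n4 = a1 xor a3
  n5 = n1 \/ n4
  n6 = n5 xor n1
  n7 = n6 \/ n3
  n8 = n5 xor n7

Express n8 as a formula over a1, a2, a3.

((a2 \/ a3) \/ (a1 xor a3)) xor ((((a2 \/ a3) \/ (a1 xor a3)) xor (a2 \/ a3)) \/ (a2 \/ (a2 xor a1)))

n1 = a2 \/ a3
n2 = a2 xor a1
n3 = a2 \/ n2 = a2 \/ (a2 xor a1)
n4 = a1 xor a3
n5 = n1 \/ n4 = (a2 \/ a3) \/ (a1 xor a3)
n6 = n5 xor n1 = ((a2 \/ a3) \/ (a1 xor a3)) xor (a2 \/ a3)
n7 = n6 \/ n3 = (((a2 \/ a3) \/ (a1 xor a3)) xor (a2 \/ a3)) \/ (a2 \/ (a2 xor a1))
n8 = n5 xor n7 = ((a2 \/ a3) \/ (a1 xor a3)) xor ((((a2 \/ a3) \/ (a1 xor a3)) xor (a2 \/ a3)) \/ (a2 \/ (a2 xor a1)))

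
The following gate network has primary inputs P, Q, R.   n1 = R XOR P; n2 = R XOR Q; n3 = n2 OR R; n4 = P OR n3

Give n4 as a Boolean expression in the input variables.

n2 = R XOR Q
n3 = n2 OR R = (R XOR Q) OR R
n4 = P OR n3 = P OR ((R XOR Q) OR R)

P OR ((R XOR Q) OR R)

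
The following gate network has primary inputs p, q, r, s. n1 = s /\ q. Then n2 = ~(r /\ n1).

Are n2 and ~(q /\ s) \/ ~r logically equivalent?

n1 = s /\ q
n2 = ~(r /\ n1) = ~(r /\ (s /\ q))
At p=0, q=1, r=1, s=1: circuit gives 0, formula gives 0.
At p=0, q=0, r=0, s=0: circuit gives 1, formula gives 1.
Agrees on all 16 inputs.

Yes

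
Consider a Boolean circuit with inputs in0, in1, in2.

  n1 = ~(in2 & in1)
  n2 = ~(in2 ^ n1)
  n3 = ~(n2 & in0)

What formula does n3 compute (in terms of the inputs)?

~((~(in2 ^ (~(in2 & in1)))) & in0)

n1 = ~(in2 & in1)
n2 = ~(in2 ^ n1) = ~(in2 ^ (~(in2 & in1)))
n3 = ~(n2 & in0) = ~((~(in2 ^ (~(in2 & in1)))) & in0)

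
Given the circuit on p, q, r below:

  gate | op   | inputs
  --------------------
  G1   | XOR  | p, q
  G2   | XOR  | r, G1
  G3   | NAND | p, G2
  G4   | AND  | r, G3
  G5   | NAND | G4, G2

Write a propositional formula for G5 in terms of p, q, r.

(r AND (p NAND (r XOR (p XOR q)))) NAND (r XOR (p XOR q))

G1 = p XOR q
G2 = r XOR G1 = r XOR (p XOR q)
G3 = p NAND G2 = p NAND (r XOR (p XOR q))
G4 = r AND G3 = r AND (p NAND (r XOR (p XOR q)))
G5 = G4 NAND G2 = (r AND (p NAND (r XOR (p XOR q)))) NAND (r XOR (p XOR q))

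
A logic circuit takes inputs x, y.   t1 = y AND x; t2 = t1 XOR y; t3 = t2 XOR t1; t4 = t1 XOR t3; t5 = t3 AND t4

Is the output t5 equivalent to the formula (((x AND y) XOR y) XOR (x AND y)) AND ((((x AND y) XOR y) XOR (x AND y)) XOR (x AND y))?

t1 = y AND x
t2 = t1 XOR y = (y AND x) XOR y
t3 = t2 XOR t1 = ((y AND x) XOR y) XOR (y AND x)
t4 = t1 XOR t3 = (y AND x) XOR (((y AND x) XOR y) XOR (y AND x))
t5 = t3 AND t4 = (((y AND x) XOR y) XOR (y AND x)) AND ((y AND x) XOR (((y AND x) XOR y) XOR (y AND x)))
At x=0, y=0: circuit gives 0, formula gives 0.
At x=0, y=1: circuit gives 1, formula gives 1.
Agrees on all 4 inputs.

Yes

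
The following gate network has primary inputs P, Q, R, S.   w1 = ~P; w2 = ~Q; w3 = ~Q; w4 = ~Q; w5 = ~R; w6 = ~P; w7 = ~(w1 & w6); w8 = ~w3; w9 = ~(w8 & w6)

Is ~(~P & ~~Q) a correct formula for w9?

Yes

w3 = ~Q
w6 = ~P
w8 = ~w3 = ~~Q
w9 = ~(w8 & w6) = ~(~~Q & ~P)
At P=0, Q=1, R=0, S=0: circuit gives 0, formula gives 0.
At P=0, Q=0, R=0, S=0: circuit gives 1, formula gives 1.
Agrees on all 16 inputs.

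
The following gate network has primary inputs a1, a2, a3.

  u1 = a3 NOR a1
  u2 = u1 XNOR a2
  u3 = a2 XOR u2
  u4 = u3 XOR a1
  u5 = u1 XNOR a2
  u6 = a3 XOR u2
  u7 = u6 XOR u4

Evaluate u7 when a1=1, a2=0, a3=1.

0

u1 = 1 NOR 1 = 0
u2 = 0 XNOR 0 = 1
u3 = 0 XOR 1 = 1
u4 = 1 XOR 1 = 0
u6 = 1 XOR 1 = 0
u7 = 0 XOR 0 = 0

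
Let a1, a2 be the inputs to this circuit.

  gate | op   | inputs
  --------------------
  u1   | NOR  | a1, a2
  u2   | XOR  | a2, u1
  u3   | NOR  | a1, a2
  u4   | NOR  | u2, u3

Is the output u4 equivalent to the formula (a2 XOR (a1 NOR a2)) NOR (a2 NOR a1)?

Yes

u1 = a1 NOR a2
u2 = a2 XOR u1 = a2 XOR (a1 NOR a2)
u3 = a1 NOR a2
u4 = u2 NOR u3 = (a2 XOR (a1 NOR a2)) NOR (a1 NOR a2)
At a1=0, a2=0: circuit gives 0, formula gives 0.
At a1=1, a2=0: circuit gives 1, formula gives 1.
Agrees on all 4 inputs.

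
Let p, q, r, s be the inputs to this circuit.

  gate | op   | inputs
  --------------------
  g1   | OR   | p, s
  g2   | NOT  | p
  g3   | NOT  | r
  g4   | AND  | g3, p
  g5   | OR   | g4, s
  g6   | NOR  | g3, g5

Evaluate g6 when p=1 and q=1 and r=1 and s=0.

1

g3 = NOT 1 = 0
g4 = 0 AND 1 = 0
g5 = 0 OR 0 = 0
g6 = 0 NOR 0 = 1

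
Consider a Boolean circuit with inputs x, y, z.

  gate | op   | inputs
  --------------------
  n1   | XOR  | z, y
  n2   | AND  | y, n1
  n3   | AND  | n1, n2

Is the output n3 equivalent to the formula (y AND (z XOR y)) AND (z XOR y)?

n1 = z XOR y
n2 = y AND n1 = y AND (z XOR y)
n3 = n1 AND n2 = (z XOR y) AND (y AND (z XOR y))
At x=0, y=0, z=0: circuit gives 0, formula gives 0.
At x=0, y=1, z=0: circuit gives 1, formula gives 1.
Agrees on all 8 inputs.

Yes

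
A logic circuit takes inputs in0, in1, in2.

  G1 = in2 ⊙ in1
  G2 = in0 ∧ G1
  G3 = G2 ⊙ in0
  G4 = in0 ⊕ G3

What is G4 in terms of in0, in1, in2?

in0 ⊕ ((in0 ∧ (in2 ⊙ in1)) ⊙ in0)

G1 = in2 ⊙ in1
G2 = in0 ∧ G1 = in0 ∧ (in2 ⊙ in1)
G3 = G2 ⊙ in0 = (in0 ∧ (in2 ⊙ in1)) ⊙ in0
G4 = in0 ⊕ G3 = in0 ⊕ ((in0 ∧ (in2 ⊙ in1)) ⊙ in0)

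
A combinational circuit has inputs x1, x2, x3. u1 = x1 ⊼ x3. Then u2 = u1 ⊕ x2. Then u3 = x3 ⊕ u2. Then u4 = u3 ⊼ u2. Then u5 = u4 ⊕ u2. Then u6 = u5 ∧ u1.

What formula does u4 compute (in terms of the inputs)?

u1 = x1 ⊼ x3
u2 = u1 ⊕ x2 = (x1 ⊼ x3) ⊕ x2
u3 = x3 ⊕ u2 = x3 ⊕ ((x1 ⊼ x3) ⊕ x2)
u4 = u3 ⊼ u2 = (x3 ⊕ ((x1 ⊼ x3) ⊕ x2)) ⊼ ((x1 ⊼ x3) ⊕ x2)

(x3 ⊕ ((x1 ⊼ x3) ⊕ x2)) ⊼ ((x1 ⊼ x3) ⊕ x2)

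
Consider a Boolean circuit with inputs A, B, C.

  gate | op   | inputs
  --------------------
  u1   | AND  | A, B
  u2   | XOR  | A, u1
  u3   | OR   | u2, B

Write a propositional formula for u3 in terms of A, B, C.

u1 = A AND B
u2 = A XOR u1 = A XOR (A AND B)
u3 = u2 OR B = (A XOR (A AND B)) OR B

(A XOR (A AND B)) OR B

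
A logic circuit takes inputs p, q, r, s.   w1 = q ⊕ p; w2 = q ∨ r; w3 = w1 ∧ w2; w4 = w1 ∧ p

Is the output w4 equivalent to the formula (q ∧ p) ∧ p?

No

w1 = q ⊕ p
w4 = w1 ∧ p = (q ⊕ p) ∧ p
At p=1, q=0, r=0, s=0: circuit gives 1, formula gives 0.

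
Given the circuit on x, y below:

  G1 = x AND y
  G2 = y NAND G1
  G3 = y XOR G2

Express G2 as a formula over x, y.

y NAND (x AND y)

G1 = x AND y
G2 = y NAND G1 = y NAND (x AND y)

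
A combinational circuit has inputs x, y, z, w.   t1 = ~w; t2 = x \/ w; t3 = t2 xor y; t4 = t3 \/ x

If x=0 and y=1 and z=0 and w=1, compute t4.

0

t2 = 0 \/ 1 = 1
t3 = 1 xor 1 = 0
t4 = 0 \/ 0 = 0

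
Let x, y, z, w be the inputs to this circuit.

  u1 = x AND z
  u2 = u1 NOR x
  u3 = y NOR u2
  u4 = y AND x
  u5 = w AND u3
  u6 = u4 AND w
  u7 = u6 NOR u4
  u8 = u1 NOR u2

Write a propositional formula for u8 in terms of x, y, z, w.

u1 = x AND z
u2 = u1 NOR x = (x AND z) NOR x
u8 = u1 NOR u2 = (x AND z) NOR ((x AND z) NOR x)

(x AND z) NOR ((x AND z) NOR x)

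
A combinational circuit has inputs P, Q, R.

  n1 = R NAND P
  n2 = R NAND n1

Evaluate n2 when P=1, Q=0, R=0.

n1 = 0 NAND 1 = 1
n2 = 0 NAND 1 = 1

1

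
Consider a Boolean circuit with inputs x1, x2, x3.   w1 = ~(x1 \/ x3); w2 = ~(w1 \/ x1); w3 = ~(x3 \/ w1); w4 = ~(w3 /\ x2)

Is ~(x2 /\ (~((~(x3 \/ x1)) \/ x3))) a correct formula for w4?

w1 = ~(x1 \/ x3)
w3 = ~(x3 \/ w1) = ~(x3 \/ (~(x1 \/ x3)))
w4 = ~(w3 /\ x2) = ~((~(x3 \/ (~(x1 \/ x3)))) /\ x2)
At x1=1, x2=1, x3=0: circuit gives 0, formula gives 0.
At x1=0, x2=0, x3=0: circuit gives 1, formula gives 1.
Agrees on all 8 inputs.

Yes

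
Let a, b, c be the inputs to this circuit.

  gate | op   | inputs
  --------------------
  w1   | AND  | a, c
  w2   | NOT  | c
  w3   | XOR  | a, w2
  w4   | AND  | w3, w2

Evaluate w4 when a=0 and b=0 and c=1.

w2 = NOT 1 = 0
w3 = 0 XOR 0 = 0
w4 = 0 AND 0 = 0

0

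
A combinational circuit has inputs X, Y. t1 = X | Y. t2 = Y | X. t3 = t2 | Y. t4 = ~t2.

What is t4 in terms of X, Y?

t2 = Y | X
t4 = ~t2 = ~(Y | X)

~(Y | X)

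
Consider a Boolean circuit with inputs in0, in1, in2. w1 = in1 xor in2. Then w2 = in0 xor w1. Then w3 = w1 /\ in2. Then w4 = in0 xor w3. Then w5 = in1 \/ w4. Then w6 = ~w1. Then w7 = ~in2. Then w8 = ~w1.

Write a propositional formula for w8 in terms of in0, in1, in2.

~(in1 xor in2)

w1 = in1 xor in2
w8 = ~w1 = ~(in1 xor in2)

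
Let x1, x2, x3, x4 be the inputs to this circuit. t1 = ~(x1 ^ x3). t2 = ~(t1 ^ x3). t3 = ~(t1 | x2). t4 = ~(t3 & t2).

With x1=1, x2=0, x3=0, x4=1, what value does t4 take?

t1 = ~(1 ^ 0) = 0
t2 = ~(0 ^ 0) = 1
t3 = ~(0 | 0) = 1
t4 = ~(1 & 1) = 0

0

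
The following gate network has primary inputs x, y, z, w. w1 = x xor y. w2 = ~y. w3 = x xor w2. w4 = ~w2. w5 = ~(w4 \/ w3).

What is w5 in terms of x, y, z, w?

~(~~y \/ (x xor ~y))

w2 = ~y
w3 = x xor w2 = x xor ~y
w4 = ~w2 = ~~y
w5 = ~(w4 \/ w3) = ~(~~y \/ (x xor ~y))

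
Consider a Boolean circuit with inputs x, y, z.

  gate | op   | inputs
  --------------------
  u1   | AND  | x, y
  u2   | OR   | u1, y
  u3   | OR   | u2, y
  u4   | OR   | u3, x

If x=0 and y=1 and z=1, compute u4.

u1 = 0 AND 1 = 0
u2 = 0 OR 1 = 1
u3 = 1 OR 1 = 1
u4 = 1 OR 0 = 1

1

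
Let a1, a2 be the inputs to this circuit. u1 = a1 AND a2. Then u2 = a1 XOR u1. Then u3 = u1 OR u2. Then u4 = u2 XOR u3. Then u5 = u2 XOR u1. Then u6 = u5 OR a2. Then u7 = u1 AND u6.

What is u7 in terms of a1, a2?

u1 = a1 AND a2
u2 = a1 XOR u1 = a1 XOR (a1 AND a2)
u5 = u2 XOR u1 = (a1 XOR (a1 AND a2)) XOR (a1 AND a2)
u6 = u5 OR a2 = ((a1 XOR (a1 AND a2)) XOR (a1 AND a2)) OR a2
u7 = u1 AND u6 = (a1 AND a2) AND (((a1 XOR (a1 AND a2)) XOR (a1 AND a2)) OR a2)

(a1 AND a2) AND (((a1 XOR (a1 AND a2)) XOR (a1 AND a2)) OR a2)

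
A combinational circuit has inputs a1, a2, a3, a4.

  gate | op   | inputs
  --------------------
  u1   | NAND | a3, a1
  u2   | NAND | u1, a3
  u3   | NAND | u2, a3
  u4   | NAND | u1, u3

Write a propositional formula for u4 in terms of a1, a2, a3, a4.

u1 = a3 NAND a1
u2 = u1 NAND a3 = (a3 NAND a1) NAND a3
u3 = u2 NAND a3 = ((a3 NAND a1) NAND a3) NAND a3
u4 = u1 NAND u3 = (a3 NAND a1) NAND (((a3 NAND a1) NAND a3) NAND a3)

(a3 NAND a1) NAND (((a3 NAND a1) NAND a3) NAND a3)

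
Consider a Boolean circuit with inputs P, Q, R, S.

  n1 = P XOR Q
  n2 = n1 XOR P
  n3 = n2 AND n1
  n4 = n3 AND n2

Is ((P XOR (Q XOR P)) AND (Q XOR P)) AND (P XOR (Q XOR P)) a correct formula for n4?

Yes

n1 = P XOR Q
n2 = n1 XOR P = (P XOR Q) XOR P
n3 = n2 AND n1 = ((P XOR Q) XOR P) AND (P XOR Q)
n4 = n3 AND n2 = (((P XOR Q) XOR P) AND (P XOR Q)) AND ((P XOR Q) XOR P)
At P=0, Q=0, R=0, S=0: circuit gives 0, formula gives 0.
At P=0, Q=1, R=0, S=0: circuit gives 1, formula gives 1.
Agrees on all 16 inputs.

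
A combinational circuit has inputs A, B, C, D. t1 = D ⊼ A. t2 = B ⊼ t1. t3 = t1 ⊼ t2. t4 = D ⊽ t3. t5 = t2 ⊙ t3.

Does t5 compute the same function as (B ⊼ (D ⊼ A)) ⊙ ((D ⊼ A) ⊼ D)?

t1 = D ⊼ A
t2 = B ⊼ t1 = B ⊼ (D ⊼ A)
t3 = t1 ⊼ t2 = (D ⊼ A) ⊼ (B ⊼ (D ⊼ A))
t5 = t2 ⊙ t3 = (B ⊼ (D ⊼ A)) ⊙ ((D ⊼ A) ⊼ (B ⊼ (D ⊼ A)))
At A=0, B=0, C=0, D=0: circuit gives 0, formula gives 1.

No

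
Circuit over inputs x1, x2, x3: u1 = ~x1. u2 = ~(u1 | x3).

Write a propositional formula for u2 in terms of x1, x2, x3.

u1 = ~x1
u2 = ~(u1 | x3) = ~(~x1 | x3)

~(~x1 | x3)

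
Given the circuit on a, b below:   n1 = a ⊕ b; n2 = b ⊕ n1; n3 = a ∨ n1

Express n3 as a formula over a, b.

a ∨ (a ⊕ b)

n1 = a ⊕ b
n3 = a ∨ n1 = a ∨ (a ⊕ b)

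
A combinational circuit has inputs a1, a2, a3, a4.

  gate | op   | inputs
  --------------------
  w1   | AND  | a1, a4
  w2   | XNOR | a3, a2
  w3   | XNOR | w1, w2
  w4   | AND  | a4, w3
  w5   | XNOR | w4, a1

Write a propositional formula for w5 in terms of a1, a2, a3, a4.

(a4 AND ((a1 AND a4) XNOR (a3 XNOR a2))) XNOR a1

w1 = a1 AND a4
w2 = a3 XNOR a2
w3 = w1 XNOR w2 = (a1 AND a4) XNOR (a3 XNOR a2)
w4 = a4 AND w3 = a4 AND ((a1 AND a4) XNOR (a3 XNOR a2))
w5 = w4 XNOR a1 = (a4 AND ((a1 AND a4) XNOR (a3 XNOR a2))) XNOR a1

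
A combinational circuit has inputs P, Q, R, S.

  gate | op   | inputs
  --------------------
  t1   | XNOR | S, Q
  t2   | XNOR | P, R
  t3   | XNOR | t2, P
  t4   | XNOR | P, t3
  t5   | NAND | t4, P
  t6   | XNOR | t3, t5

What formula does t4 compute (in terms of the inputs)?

P XNOR ((P XNOR R) XNOR P)

t2 = P XNOR R
t3 = t2 XNOR P = (P XNOR R) XNOR P
t4 = P XNOR t3 = P XNOR ((P XNOR R) XNOR P)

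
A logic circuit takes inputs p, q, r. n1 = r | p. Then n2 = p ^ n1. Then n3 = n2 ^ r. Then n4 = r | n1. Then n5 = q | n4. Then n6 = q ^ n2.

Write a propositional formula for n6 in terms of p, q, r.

n1 = r | p
n2 = p ^ n1 = p ^ (r | p)
n6 = q ^ n2 = q ^ (p ^ (r | p))

q ^ (p ^ (r | p))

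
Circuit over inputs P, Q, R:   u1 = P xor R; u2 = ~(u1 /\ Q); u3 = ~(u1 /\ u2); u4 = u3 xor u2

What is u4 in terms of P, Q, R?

(~((P xor R) /\ (~((P xor R) /\ Q)))) xor (~((P xor R) /\ Q))

u1 = P xor R
u2 = ~(u1 /\ Q) = ~((P xor R) /\ Q)
u3 = ~(u1 /\ u2) = ~((P xor R) /\ (~((P xor R) /\ Q)))
u4 = u3 xor u2 = (~((P xor R) /\ (~((P xor R) /\ Q)))) xor (~((P xor R) /\ Q))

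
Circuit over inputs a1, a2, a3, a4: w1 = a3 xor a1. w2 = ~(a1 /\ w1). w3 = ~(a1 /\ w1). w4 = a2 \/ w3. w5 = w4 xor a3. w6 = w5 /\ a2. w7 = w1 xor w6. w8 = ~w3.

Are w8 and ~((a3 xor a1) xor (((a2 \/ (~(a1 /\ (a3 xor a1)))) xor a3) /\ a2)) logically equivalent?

No

w1 = a3 xor a1
w3 = ~(a1 /\ w1) = ~(a1 /\ (a3 xor a1))
w8 = ~w3 = ~(~(a1 /\ (a3 xor a1)))
At a1=0, a2=0, a3=0, a4=0: circuit gives 0, formula gives 1.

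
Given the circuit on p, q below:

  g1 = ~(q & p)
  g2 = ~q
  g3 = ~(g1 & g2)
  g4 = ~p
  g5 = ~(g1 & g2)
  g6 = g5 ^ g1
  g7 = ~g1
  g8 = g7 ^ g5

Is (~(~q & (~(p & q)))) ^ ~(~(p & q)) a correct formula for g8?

g1 = ~(q & p)
g2 = ~q
g5 = ~(g1 & g2) = ~((~(q & p)) & ~q)
g7 = ~g1 = ~(~(q & p))
g8 = g7 ^ g5 = ~(~(q & p)) ^ (~((~(q & p)) & ~q))
At p=0, q=0: circuit gives 0, formula gives 0.
At p=0, q=1: circuit gives 1, formula gives 1.
Agrees on all 4 inputs.

Yes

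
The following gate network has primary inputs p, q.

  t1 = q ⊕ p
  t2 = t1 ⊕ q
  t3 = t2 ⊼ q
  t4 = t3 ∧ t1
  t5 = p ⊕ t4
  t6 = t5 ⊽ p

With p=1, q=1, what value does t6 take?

t1 = 1 ⊕ 1 = 0
t2 = 0 ⊕ 1 = 1
t3 = 1 ⊼ 1 = 0
t4 = 0 ∧ 0 = 0
t5 = 1 ⊕ 0 = 1
t6 = 1 ⊽ 1 = 0

0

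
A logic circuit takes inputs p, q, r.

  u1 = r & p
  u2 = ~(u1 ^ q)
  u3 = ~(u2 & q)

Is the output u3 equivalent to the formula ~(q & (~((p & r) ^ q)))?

u1 = r & p
u2 = ~(u1 ^ q) = ~((r & p) ^ q)
u3 = ~(u2 & q) = ~((~((r & p) ^ q)) & q)
At p=1, q=1, r=1: circuit gives 0, formula gives 0.
At p=0, q=0, r=0: circuit gives 1, formula gives 1.
Agrees on all 8 inputs.

Yes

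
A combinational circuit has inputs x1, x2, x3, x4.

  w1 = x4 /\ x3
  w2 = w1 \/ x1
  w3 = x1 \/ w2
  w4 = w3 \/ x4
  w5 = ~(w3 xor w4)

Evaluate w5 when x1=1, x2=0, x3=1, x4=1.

1

w1 = 1 /\ 1 = 1
w2 = 1 \/ 1 = 1
w3 = 1 \/ 1 = 1
w4 = 1 \/ 1 = 1
w5 = ~(1 xor 1) = 1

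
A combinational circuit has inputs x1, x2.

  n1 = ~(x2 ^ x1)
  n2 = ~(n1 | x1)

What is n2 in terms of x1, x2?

n1 = ~(x2 ^ x1)
n2 = ~(n1 | x1) = ~((~(x2 ^ x1)) | x1)

~((~(x2 ^ x1)) | x1)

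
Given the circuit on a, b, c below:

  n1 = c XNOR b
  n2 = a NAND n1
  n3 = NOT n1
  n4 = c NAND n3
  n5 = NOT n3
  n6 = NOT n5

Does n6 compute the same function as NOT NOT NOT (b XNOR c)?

Yes

n1 = c XNOR b
n3 = NOT n1 = NOT (c XNOR b)
n5 = NOT n3 = NOT NOT (c XNOR b)
n6 = NOT n5 = NOT NOT NOT (c XNOR b)
At a=0, b=0, c=0: circuit gives 0, formula gives 0.
At a=0, b=0, c=1: circuit gives 1, formula gives 1.
Agrees on all 8 inputs.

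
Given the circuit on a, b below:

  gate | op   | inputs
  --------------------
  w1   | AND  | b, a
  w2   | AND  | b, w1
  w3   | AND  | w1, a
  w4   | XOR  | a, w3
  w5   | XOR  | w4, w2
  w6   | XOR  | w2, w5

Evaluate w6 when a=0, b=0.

0

w1 = 0 AND 0 = 0
w2 = 0 AND 0 = 0
w3 = 0 AND 0 = 0
w4 = 0 XOR 0 = 0
w5 = 0 XOR 0 = 0
w6 = 0 XOR 0 = 0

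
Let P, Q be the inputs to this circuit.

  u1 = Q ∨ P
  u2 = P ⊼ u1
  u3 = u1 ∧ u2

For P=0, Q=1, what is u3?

u1 = 1 ∨ 0 = 1
u2 = 0 ⊼ 1 = 1
u3 = 1 ∧ 1 = 1

1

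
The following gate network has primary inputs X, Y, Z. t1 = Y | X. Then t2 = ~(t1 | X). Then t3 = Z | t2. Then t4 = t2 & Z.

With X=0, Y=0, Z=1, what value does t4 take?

1

t1 = 0 | 0 = 0
t2 = ~(0 | 0) = 1
t4 = 1 & 1 = 1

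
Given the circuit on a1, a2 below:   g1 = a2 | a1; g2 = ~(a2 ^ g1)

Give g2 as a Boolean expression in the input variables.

g1 = a2 | a1
g2 = ~(a2 ^ g1) = ~(a2 ^ (a2 | a1))

~(a2 ^ (a2 | a1))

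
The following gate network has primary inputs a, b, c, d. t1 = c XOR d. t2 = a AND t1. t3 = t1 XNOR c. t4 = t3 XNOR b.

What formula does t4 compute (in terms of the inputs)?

((c XOR d) XNOR c) XNOR b

t1 = c XOR d
t3 = t1 XNOR c = (c XOR d) XNOR c
t4 = t3 XNOR b = ((c XOR d) XNOR c) XNOR b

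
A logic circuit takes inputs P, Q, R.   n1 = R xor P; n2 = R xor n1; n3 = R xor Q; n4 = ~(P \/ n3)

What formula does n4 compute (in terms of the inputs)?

~(P \/ (R xor Q))

n3 = R xor Q
n4 = ~(P \/ n3) = ~(P \/ (R xor Q))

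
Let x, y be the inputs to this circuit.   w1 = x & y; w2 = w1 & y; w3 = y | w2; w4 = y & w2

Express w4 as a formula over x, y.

w1 = x & y
w2 = w1 & y = (x & y) & y
w4 = y & w2 = y & ((x & y) & y)

y & ((x & y) & y)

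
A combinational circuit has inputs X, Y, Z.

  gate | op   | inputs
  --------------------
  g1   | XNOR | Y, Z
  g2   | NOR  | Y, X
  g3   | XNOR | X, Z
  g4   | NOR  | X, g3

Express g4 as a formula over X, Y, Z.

g3 = X XNOR Z
g4 = X NOR g3 = X NOR (X XNOR Z)

X NOR (X XNOR Z)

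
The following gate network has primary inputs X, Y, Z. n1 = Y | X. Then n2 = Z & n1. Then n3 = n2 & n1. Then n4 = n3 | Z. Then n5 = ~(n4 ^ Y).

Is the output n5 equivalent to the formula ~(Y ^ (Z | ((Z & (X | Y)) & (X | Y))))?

Yes

n1 = Y | X
n2 = Z & n1 = Z & (Y | X)
n3 = n2 & n1 = (Z & (Y | X)) & (Y | X)
n4 = n3 | Z = ((Z & (Y | X)) & (Y | X)) | Z
n5 = ~(n4 ^ Y) = ~((((Z & (Y | X)) & (Y | X)) | Z) ^ Y)
At X=0, Y=0, Z=1: circuit gives 0, formula gives 0.
At X=0, Y=0, Z=0: circuit gives 1, formula gives 1.
Agrees on all 8 inputs.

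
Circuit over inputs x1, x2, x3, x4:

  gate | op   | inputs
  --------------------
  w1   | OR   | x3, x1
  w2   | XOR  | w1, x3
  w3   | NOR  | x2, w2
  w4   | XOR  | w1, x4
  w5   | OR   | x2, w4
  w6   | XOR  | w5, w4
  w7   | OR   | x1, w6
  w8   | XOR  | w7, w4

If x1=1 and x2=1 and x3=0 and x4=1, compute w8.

1

w1 = 0 OR 1 = 1
w4 = 1 XOR 1 = 0
w5 = 1 OR 0 = 1
w6 = 1 XOR 0 = 1
w7 = 1 OR 1 = 1
w8 = 1 XOR 0 = 1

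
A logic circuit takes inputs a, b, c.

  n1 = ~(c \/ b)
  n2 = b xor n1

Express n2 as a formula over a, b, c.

n1 = ~(c \/ b)
n2 = b xor n1 = b xor (~(c \/ b))

b xor (~(c \/ b))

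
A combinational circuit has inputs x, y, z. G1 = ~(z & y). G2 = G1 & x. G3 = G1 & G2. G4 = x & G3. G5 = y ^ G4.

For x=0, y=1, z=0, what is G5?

G1 = ~(0 & 1) = 1
G2 = 1 & 0 = 0
G3 = 1 & 0 = 0
G4 = 0 & 0 = 0
G5 = 1 ^ 0 = 1

1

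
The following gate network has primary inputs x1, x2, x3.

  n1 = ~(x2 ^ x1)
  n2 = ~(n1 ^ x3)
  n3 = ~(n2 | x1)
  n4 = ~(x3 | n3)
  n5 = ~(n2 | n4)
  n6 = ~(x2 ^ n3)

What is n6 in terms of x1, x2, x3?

~(x2 ^ (~((~((~(x2 ^ x1)) ^ x3)) | x1)))

n1 = ~(x2 ^ x1)
n2 = ~(n1 ^ x3) = ~((~(x2 ^ x1)) ^ x3)
n3 = ~(n2 | x1) = ~((~((~(x2 ^ x1)) ^ x3)) | x1)
n6 = ~(x2 ^ n3) = ~(x2 ^ (~((~((~(x2 ^ x1)) ^ x3)) | x1)))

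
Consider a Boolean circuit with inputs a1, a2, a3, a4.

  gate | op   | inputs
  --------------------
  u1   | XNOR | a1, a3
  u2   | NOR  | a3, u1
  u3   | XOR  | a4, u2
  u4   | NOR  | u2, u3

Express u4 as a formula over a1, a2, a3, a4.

u1 = a1 XNOR a3
u2 = a3 NOR u1 = a3 NOR (a1 XNOR a3)
u3 = a4 XOR u2 = a4 XOR (a3 NOR (a1 XNOR a3))
u4 = u2 NOR u3 = (a3 NOR (a1 XNOR a3)) NOR (a4 XOR (a3 NOR (a1 XNOR a3)))

(a3 NOR (a1 XNOR a3)) NOR (a4 XOR (a3 NOR (a1 XNOR a3)))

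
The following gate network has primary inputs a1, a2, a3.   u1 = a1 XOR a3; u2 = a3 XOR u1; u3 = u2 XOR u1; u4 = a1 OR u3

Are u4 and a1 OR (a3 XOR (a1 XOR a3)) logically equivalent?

u1 = a1 XOR a3
u2 = a3 XOR u1 = a3 XOR (a1 XOR a3)
u3 = u2 XOR u1 = (a3 XOR (a1 XOR a3)) XOR (a1 XOR a3)
u4 = a1 OR u3 = a1 OR ((a3 XOR (a1 XOR a3)) XOR (a1 XOR a3))
At a1=0, a2=0, a3=1: circuit gives 1, formula gives 0.

No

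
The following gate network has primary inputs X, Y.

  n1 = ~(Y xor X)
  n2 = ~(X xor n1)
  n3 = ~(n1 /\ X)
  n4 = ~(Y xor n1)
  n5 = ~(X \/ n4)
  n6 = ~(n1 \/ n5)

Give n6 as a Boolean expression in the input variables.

~((~(Y xor X)) \/ (~(X \/ (~(Y xor (~(Y xor X)))))))

n1 = ~(Y xor X)
n4 = ~(Y xor n1) = ~(Y xor (~(Y xor X)))
n5 = ~(X \/ n4) = ~(X \/ (~(Y xor (~(Y xor X)))))
n6 = ~(n1 \/ n5) = ~((~(Y xor X)) \/ (~(X \/ (~(Y xor (~(Y xor X)))))))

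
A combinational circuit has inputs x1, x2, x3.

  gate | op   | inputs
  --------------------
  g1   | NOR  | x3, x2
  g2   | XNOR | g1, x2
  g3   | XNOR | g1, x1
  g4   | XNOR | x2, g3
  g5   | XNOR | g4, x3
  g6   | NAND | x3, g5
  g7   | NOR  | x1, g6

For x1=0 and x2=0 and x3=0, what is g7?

0

g1 = 0 NOR 0 = 1
g3 = 1 XNOR 0 = 0
g4 = 0 XNOR 0 = 1
g5 = 1 XNOR 0 = 0
g6 = 0 NAND 0 = 1
g7 = 0 NOR 1 = 0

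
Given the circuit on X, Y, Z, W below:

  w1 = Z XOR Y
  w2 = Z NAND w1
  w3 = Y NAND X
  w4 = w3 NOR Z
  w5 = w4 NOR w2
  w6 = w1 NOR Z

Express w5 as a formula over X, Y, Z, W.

w1 = Z XOR Y
w2 = Z NAND w1 = Z NAND (Z XOR Y)
w3 = Y NAND X
w4 = w3 NOR Z = (Y NAND X) NOR Z
w5 = w4 NOR w2 = ((Y NAND X) NOR Z) NOR (Z NAND (Z XOR Y))

((Y NAND X) NOR Z) NOR (Z NAND (Z XOR Y))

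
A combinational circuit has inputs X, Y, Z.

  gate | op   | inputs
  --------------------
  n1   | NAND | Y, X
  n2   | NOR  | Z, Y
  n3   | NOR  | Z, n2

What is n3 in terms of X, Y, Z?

n2 = Z NOR Y
n3 = Z NOR n2 = Z NOR (Z NOR Y)

Z NOR (Z NOR Y)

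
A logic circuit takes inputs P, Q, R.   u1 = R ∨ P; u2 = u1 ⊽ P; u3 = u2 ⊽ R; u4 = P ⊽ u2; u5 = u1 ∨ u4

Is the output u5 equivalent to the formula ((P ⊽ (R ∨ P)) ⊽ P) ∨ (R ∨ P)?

u1 = R ∨ P
u2 = u1 ⊽ P = (R ∨ P) ⊽ P
u4 = P ⊽ u2 = P ⊽ ((R ∨ P) ⊽ P)
u5 = u1 ∨ u4 = (R ∨ P) ∨ (P ⊽ ((R ∨ P) ⊽ P))
At P=0, Q=0, R=0: circuit gives 0, formula gives 0.
At P=0, Q=0, R=1: circuit gives 1, formula gives 1.
Agrees on all 8 inputs.

Yes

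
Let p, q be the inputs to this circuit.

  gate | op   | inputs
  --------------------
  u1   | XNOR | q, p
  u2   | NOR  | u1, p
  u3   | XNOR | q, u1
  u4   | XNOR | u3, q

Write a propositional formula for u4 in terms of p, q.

(q XNOR (q XNOR p)) XNOR q

u1 = q XNOR p
u3 = q XNOR u1 = q XNOR (q XNOR p)
u4 = u3 XNOR q = (q XNOR (q XNOR p)) XNOR q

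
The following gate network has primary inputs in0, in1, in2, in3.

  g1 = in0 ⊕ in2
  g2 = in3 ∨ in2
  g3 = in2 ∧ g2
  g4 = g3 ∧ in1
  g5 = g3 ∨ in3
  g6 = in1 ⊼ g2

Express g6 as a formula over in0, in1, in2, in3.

in1 ⊼ (in3 ∨ in2)

g2 = in3 ∨ in2
g6 = in1 ⊼ g2 = in1 ⊼ (in3 ∨ in2)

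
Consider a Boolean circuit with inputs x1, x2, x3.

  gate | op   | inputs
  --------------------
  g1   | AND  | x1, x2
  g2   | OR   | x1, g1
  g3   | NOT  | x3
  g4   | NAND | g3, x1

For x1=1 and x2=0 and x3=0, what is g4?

0

g3 = NOT 0 = 1
g4 = 1 NAND 1 = 0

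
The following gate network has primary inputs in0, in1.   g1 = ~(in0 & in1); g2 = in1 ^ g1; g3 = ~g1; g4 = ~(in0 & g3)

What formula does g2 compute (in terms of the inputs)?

g1 = ~(in0 & in1)
g2 = in1 ^ g1 = in1 ^ (~(in0 & in1))

in1 ^ (~(in0 & in1))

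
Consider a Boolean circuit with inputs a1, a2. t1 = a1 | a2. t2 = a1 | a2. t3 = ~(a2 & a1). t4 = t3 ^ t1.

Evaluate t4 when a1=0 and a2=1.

t1 = 0 | 1 = 1
t3 = ~(1 & 0) = 1
t4 = 1 ^ 1 = 0

0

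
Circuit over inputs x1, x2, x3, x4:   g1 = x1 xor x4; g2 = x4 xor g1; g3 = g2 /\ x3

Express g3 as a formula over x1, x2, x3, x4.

g1 = x1 xor x4
g2 = x4 xor g1 = x4 xor (x1 xor x4)
g3 = g2 /\ x3 = (x4 xor (x1 xor x4)) /\ x3

(x4 xor (x1 xor x4)) /\ x3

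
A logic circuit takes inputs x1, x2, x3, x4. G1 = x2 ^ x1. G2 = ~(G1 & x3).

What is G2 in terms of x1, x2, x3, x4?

~((x2 ^ x1) & x3)

G1 = x2 ^ x1
G2 = ~(G1 & x3) = ~((x2 ^ x1) & x3)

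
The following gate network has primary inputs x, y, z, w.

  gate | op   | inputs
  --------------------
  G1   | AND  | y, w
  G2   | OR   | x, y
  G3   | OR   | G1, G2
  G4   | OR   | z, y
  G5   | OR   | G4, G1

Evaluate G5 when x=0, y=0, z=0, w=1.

0

G1 = 0 AND 1 = 0
G4 = 0 OR 0 = 0
G5 = 0 OR 0 = 0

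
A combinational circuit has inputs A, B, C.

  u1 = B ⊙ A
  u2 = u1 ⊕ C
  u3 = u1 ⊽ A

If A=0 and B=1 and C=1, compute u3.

1

u1 = 1 ⊙ 0 = 0
u3 = 0 ⊽ 0 = 1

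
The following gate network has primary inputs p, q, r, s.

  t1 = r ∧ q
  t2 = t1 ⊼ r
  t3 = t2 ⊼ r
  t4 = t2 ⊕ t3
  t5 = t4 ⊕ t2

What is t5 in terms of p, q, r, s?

t1 = r ∧ q
t2 = t1 ⊼ r = (r ∧ q) ⊼ r
t3 = t2 ⊼ r = ((r ∧ q) ⊼ r) ⊼ r
t4 = t2 ⊕ t3 = ((r ∧ q) ⊼ r) ⊕ (((r ∧ q) ⊼ r) ⊼ r)
t5 = t4 ⊕ t2 = (((r ∧ q) ⊼ r) ⊕ (((r ∧ q) ⊼ r) ⊼ r)) ⊕ ((r ∧ q) ⊼ r)

(((r ∧ q) ⊼ r) ⊕ (((r ∧ q) ⊼ r) ⊼ r)) ⊕ ((r ∧ q) ⊼ r)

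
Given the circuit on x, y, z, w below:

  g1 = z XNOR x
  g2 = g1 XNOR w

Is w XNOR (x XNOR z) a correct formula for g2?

g1 = z XNOR x
g2 = g1 XNOR w = (z XNOR x) XNOR w
At x=0, y=0, z=0, w=0: circuit gives 0, formula gives 0.
At x=0, y=0, z=0, w=1: circuit gives 1, formula gives 1.
Agrees on all 16 inputs.

Yes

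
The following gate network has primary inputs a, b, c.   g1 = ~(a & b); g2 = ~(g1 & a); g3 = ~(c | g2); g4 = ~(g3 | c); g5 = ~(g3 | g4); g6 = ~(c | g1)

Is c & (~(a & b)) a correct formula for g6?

No

g1 = ~(a & b)
g6 = ~(c | g1) = ~(c | (~(a & b)))
At a=0, b=0, c=1: circuit gives 0, formula gives 1.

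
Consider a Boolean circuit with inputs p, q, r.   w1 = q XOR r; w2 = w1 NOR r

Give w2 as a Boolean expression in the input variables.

w1 = q XOR r
w2 = w1 NOR r = (q XOR r) NOR r

(q XOR r) NOR r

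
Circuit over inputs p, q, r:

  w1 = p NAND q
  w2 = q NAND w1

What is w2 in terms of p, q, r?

q NAND (p NAND q)

w1 = p NAND q
w2 = q NAND w1 = q NAND (p NAND q)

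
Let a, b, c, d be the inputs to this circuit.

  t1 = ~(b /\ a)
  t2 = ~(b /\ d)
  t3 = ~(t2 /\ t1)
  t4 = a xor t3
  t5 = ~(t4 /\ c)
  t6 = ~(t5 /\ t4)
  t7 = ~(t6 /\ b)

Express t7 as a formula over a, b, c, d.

t1 = ~(b /\ a)
t2 = ~(b /\ d)
t3 = ~(t2 /\ t1) = ~((~(b /\ d)) /\ (~(b /\ a)))
t4 = a xor t3 = a xor (~((~(b /\ d)) /\ (~(b /\ a))))
t5 = ~(t4 /\ c) = ~((a xor (~((~(b /\ d)) /\ (~(b /\ a))))) /\ c)
t6 = ~(t5 /\ t4) = ~((~((a xor (~((~(b /\ d)) /\ (~(b /\ a))))) /\ c)) /\ (a xor (~((~(b /\ d)) /\ (~(b /\ a))))))
t7 = ~(t6 /\ b) = ~((~((~((a xor (~((~(b /\ d)) /\ (~(b /\ a))))) /\ c)) /\ (a xor (~((~(b /\ d)) /\ (~(b /\ a))))))) /\ b)

~((~((~((a xor (~((~(b /\ d)) /\ (~(b /\ a))))) /\ c)) /\ (a xor (~((~(b /\ d)) /\ (~(b /\ a))))))) /\ b)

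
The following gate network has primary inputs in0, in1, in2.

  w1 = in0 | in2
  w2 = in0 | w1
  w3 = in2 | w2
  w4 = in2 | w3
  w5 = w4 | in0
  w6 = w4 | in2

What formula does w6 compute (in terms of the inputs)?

w1 = in0 | in2
w2 = in0 | w1 = in0 | (in0 | in2)
w3 = in2 | w2 = in2 | (in0 | (in0 | in2))
w4 = in2 | w3 = in2 | (in2 | (in0 | (in0 | in2)))
w6 = w4 | in2 = (in2 | (in2 | (in0 | (in0 | in2)))) | in2

(in2 | (in2 | (in0 | (in0 | in2)))) | in2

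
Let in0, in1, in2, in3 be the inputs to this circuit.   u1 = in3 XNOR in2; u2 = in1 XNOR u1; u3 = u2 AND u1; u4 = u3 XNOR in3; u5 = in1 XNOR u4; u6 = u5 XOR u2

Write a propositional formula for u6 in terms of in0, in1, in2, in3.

(in1 XNOR (((in1 XNOR (in3 XNOR in2)) AND (in3 XNOR in2)) XNOR in3)) XOR (in1 XNOR (in3 XNOR in2))

u1 = in3 XNOR in2
u2 = in1 XNOR u1 = in1 XNOR (in3 XNOR in2)
u3 = u2 AND u1 = (in1 XNOR (in3 XNOR in2)) AND (in3 XNOR in2)
u4 = u3 XNOR in3 = ((in1 XNOR (in3 XNOR in2)) AND (in3 XNOR in2)) XNOR in3
u5 = in1 XNOR u4 = in1 XNOR (((in1 XNOR (in3 XNOR in2)) AND (in3 XNOR in2)) XNOR in3)
u6 = u5 XOR u2 = (in1 XNOR (((in1 XNOR (in3 XNOR in2)) AND (in3 XNOR in2)) XNOR in3)) XOR (in1 XNOR (in3 XNOR in2))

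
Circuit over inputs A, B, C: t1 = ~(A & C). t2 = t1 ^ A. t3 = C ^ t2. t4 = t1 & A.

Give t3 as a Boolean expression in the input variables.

C ^ ((~(A & C)) ^ A)

t1 = ~(A & C)
t2 = t1 ^ A = (~(A & C)) ^ A
t3 = C ^ t2 = C ^ ((~(A & C)) ^ A)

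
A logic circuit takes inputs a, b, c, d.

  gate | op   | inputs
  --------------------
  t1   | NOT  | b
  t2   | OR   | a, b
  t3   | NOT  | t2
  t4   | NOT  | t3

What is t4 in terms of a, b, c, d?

NOT NOT (a OR b)

t2 = a OR b
t3 = NOT t2 = NOT (a OR b)
t4 = NOT t3 = NOT NOT (a OR b)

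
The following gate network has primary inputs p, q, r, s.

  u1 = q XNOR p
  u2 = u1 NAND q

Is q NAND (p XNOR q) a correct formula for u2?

u1 = q XNOR p
u2 = u1 NAND q = (q XNOR p) NAND q
At p=1, q=1, r=0, s=0: circuit gives 0, formula gives 0.
At p=0, q=0, r=0, s=0: circuit gives 1, formula gives 1.
Agrees on all 16 inputs.

Yes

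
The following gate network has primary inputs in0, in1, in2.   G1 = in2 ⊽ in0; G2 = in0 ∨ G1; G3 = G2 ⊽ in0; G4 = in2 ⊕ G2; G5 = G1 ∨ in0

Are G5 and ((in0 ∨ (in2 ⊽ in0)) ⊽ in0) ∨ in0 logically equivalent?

G1 = in2 ⊽ in0
G5 = G1 ∨ in0 = (in2 ⊽ in0) ∨ in0
At in0=0, in1=0, in2=0: circuit gives 1, formula gives 0.

No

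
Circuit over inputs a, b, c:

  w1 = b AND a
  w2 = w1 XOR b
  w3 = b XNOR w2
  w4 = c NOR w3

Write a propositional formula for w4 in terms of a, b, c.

c NOR (b XNOR ((b AND a) XOR b))

w1 = b AND a
w2 = w1 XOR b = (b AND a) XOR b
w3 = b XNOR w2 = b XNOR ((b AND a) XOR b)
w4 = c NOR w3 = c NOR (b XNOR ((b AND a) XOR b))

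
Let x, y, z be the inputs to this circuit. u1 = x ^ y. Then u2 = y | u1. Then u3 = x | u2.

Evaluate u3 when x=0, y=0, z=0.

u1 = 0 ^ 0 = 0
u2 = 0 | 0 = 0
u3 = 0 | 0 = 0

0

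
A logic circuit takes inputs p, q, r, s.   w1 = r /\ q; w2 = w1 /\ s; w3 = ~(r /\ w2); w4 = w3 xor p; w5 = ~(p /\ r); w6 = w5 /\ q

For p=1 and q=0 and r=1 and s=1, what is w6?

w5 = ~(1 /\ 1) = 0
w6 = 0 /\ 0 = 0

0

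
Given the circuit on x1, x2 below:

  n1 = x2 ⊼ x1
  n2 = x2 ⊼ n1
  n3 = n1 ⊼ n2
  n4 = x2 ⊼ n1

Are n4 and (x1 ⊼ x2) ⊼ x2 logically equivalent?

n1 = x2 ⊼ x1
n4 = x2 ⊼ n1 = x2 ⊼ (x2 ⊼ x1)
At x1=0, x2=1: circuit gives 0, formula gives 0.
At x1=0, x2=0: circuit gives 1, formula gives 1.
Agrees on all 4 inputs.

Yes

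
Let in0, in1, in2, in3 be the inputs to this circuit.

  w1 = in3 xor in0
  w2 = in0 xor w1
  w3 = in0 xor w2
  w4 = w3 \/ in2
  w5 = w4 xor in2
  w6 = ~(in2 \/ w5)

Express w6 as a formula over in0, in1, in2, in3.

~(in2 \/ (((in0 xor (in0 xor (in3 xor in0))) \/ in2) xor in2))

w1 = in3 xor in0
w2 = in0 xor w1 = in0 xor (in3 xor in0)
w3 = in0 xor w2 = in0 xor (in0 xor (in3 xor in0))
w4 = w3 \/ in2 = (in0 xor (in0 xor (in3 xor in0))) \/ in2
w5 = w4 xor in2 = ((in0 xor (in0 xor (in3 xor in0))) \/ in2) xor in2
w6 = ~(in2 \/ w5) = ~(in2 \/ (((in0 xor (in0 xor (in3 xor in0))) \/ in2) xor in2))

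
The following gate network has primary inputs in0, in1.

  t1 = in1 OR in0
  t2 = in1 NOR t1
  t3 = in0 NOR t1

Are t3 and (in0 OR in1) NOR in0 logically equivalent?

t1 = in1 OR in0
t3 = in0 NOR t1 = in0 NOR (in1 OR in0)
At in0=0, in1=1: circuit gives 0, formula gives 0.
At in0=0, in1=0: circuit gives 1, formula gives 1.
Agrees on all 4 inputs.

Yes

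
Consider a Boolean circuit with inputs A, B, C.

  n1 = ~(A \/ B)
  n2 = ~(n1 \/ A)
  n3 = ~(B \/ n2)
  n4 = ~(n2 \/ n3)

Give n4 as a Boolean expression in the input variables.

~((~((~(A \/ B)) \/ A)) \/ (~(B \/ (~((~(A \/ B)) \/ A)))))

n1 = ~(A \/ B)
n2 = ~(n1 \/ A) = ~((~(A \/ B)) \/ A)
n3 = ~(B \/ n2) = ~(B \/ (~((~(A \/ B)) \/ A)))
n4 = ~(n2 \/ n3) = ~((~((~(A \/ B)) \/ A)) \/ (~(B \/ (~((~(A \/ B)) \/ A)))))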